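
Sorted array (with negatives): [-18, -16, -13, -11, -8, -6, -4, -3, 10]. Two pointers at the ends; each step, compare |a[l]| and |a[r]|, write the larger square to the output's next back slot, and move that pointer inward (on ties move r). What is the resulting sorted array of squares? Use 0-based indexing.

[0,8] |-18|>|10| out[8]=324 → l++
[1,8] |-16|>|10| out[7]=256 → l++
[2,8] |-13|>|10| out[6]=169 → l++
[3,8] |-11|>|10| out[5]=121 → l++
[4,8] |-8|<=|10| out[4]=100 → r--
[4,7] |-8|>|-3| out[3]=64 → l++
[5,7] |-6|>|-3| out[2]=36 → l++
[6,7] |-4|>|-3| out[1]=16 → l++
[7,7] |-3|<=|-3| out[0]=9 → r--

[9, 16, 36, 64, 100, 121, 169, 256, 324]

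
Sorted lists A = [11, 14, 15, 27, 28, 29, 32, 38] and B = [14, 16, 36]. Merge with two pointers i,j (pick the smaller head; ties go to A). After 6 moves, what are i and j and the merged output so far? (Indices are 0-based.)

i=4, j=2, merged so far=[11, 14, 14, 15, 16, 27]

[i=0,j=0] A[i]=11<=B[j]=14 take 11 → i++
[i=1,j=0] A[i]=14<=B[j]=14 take 14 → i++
[i=2,j=0] A[i]=15>B[j]=14 take 14 → j++
[i=2,j=1] A[i]=15<=B[j]=16 take 15 → i++
[i=3,j=1] A[i]=27>B[j]=16 take 16 → j++
[i=3,j=2] A[i]=27<=B[j]=36 take 27 → i++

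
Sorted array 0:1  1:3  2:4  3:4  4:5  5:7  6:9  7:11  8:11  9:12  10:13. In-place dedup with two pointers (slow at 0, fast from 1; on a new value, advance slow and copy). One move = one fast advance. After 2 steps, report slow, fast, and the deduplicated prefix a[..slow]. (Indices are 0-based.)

slow=2, fast=3, prefix=[1, 3, 4]

slow=0 fast=1: a[fast]=3≠a[slow]=1 write a[1]=3, slow++,fast++
slow=1 fast=2: a[fast]=4≠a[slow]=3 write a[2]=4, slow++,fast++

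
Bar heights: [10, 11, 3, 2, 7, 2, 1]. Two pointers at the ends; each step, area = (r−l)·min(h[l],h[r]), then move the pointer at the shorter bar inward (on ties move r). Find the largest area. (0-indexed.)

max area = 28

[0,6] min(10,1)*6=6 best=6 * → r--
[0,5] min(10,2)*5=10 best=10 * → r--
[0,4] min(10,7)*4=28 best=28 * → r--
[0,3] min(10,2)*3=6 best=28 → r--
[0,2] min(10,3)*2=6 best=28 → r--
[0,1] min(10,11)*1=10 best=28 → l++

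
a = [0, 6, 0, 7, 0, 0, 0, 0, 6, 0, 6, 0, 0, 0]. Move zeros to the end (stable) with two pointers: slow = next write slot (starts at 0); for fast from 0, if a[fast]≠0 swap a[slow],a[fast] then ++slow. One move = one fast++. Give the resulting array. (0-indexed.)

slow=0 fast=0: a[fast]=0, fast++
slow=0 fast=1: a[fast]=6≠0 swap→a[0]=6, slow++,fast++
slow=1 fast=2: a[fast]=0, fast++
slow=1 fast=3: a[fast]=7≠0 swap→a[1]=7, slow++,fast++
slow=2 fast=4: a[fast]=0, fast++
slow=2 fast=5: a[fast]=0, fast++
slow=2 fast=6: a[fast]=0, fast++
slow=2 fast=7: a[fast]=0, fast++
slow=2 fast=8: a[fast]=6≠0 swap→a[2]=6, slow++,fast++
slow=3 fast=9: a[fast]=0, fast++
slow=3 fast=10: a[fast]=6≠0 swap→a[3]=6, slow++,fast++
slow=4 fast=11: a[fast]=0, fast++
slow=4 fast=12: a[fast]=0, fast++
slow=4 fast=13: a[fast]=0, fast++

[6, 7, 6, 6, 0, 0, 0, 0, 0, 0, 0, 0, 0, 0]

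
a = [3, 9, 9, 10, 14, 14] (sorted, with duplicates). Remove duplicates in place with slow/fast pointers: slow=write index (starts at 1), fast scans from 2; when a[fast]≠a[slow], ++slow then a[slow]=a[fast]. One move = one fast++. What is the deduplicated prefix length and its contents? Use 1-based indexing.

length 4; prefix = [3, 9, 10, 14]

(s=1,f=2) a[fast]=9≠a[slow]=3 write a[2]=9 → slow++,fast++
(s=2,f=3) a[fast]=9=a[slow] dup → fast++
(s=2,f=4) a[fast]=10≠a[slow]=9 write a[3]=10 → slow++,fast++
(s=3,f=5) a[fast]=14≠a[slow]=10 write a[4]=14 → slow++,fast++
(s=4,f=6) a[fast]=14=a[slow] dup → fast++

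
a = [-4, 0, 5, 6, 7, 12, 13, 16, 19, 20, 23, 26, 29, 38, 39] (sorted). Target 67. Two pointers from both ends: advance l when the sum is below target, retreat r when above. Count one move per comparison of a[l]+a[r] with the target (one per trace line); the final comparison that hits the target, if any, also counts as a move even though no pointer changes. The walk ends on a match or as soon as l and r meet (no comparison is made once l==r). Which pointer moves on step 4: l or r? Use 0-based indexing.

l

l=0 r=14: -4+39=35 <67, l++
l=1 r=14: 0+39=39 <67, l++
l=2 r=14: 5+39=44 <67, l++
l=3 r=14: 6+39=45 <67, l++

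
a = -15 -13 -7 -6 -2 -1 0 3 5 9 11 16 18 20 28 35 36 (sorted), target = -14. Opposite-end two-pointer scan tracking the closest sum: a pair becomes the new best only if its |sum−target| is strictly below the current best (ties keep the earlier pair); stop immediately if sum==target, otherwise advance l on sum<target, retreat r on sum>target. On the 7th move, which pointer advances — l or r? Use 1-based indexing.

r

[1,17] -15+36=21 d=35 * → r--
[1,16] -15+35=20 d=34 * → r--
[1,15] -15+28=13 d=27 * → r--
[1,14] -15+20=5 d=19 * → r--
[1,13] -15+18=3 d=17 * → r--
[1,12] -15+16=1 d=15 * → r--
[1,11] -15+11=-4 d=10 * → r--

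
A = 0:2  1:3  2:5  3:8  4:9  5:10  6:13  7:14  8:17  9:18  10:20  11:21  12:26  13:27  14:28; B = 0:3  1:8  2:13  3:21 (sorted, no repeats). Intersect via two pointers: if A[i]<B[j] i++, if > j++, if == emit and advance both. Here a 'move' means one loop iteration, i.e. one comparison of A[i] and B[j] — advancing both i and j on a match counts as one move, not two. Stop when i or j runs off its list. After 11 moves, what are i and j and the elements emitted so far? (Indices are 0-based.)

[i=0,j=0] 2<3 → i++
[i=1,j=0] 3==3 emit → i++,j++
[i=2,j=1] 5<8 → i++
[i=3,j=1] 8==8 emit → i++,j++
[i=4,j=2] 9<13 → i++
[i=5,j=2] 10<13 → i++
[i=6,j=2] 13==13 emit → i++,j++
[i=7,j=3] 14<21 → i++
[i=8,j=3] 17<21 → i++
[i=9,j=3] 18<21 → i++
[i=10,j=3] 20<21 → i++

i=11, j=3, emitted=[3, 8, 13]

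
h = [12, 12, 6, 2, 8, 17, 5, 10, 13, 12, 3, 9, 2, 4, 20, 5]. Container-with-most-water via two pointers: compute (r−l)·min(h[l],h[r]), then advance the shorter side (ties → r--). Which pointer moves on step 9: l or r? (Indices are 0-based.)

l

[0,15] min(12,5)*15=75 best=75 * → r--
[0,14] min(12,20)*14=168 best=168 * → l++
[1,14] min(12,20)*13=156 best=168 → l++
[2,14] min(6,20)*12=72 best=168 → l++
[3,14] min(2,20)*11=22 best=168 → l++
[4,14] min(8,20)*10=80 best=168 → l++
[5,14] min(17,20)*9=153 best=168 → l++
[6,14] min(5,20)*8=40 best=168 → l++
[7,14] min(10,20)*7=70 best=168 → l++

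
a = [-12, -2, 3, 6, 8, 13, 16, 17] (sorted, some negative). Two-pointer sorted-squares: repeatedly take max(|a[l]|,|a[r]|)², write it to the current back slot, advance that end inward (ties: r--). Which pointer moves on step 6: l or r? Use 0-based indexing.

l=0 r=7: |-12|<=|17| out[7]=289, r--
l=0 r=6: |-12|<=|16| out[6]=256, r--
l=0 r=5: |-12|<=|13| out[5]=169, r--
l=0 r=4: |-12|>|8| out[4]=144, l++
l=1 r=4: |-2|<=|8| out[3]=64, r--
l=1 r=3: |-2|<=|6| out[2]=36, r--

r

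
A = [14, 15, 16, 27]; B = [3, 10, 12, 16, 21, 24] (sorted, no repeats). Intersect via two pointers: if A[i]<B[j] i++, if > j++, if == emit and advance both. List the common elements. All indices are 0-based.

i=0 j=0: 14>3, j++
i=0 j=1: 14>10, j++
i=0 j=2: 14>12, j++
i=0 j=3: 14<16, i++
i=1 j=3: 15<16, i++
i=2 j=3: 16==16 emit, i++,j++
i=3 j=4: 27>21, j++
i=3 j=5: 27>24, j++

intersection = [16]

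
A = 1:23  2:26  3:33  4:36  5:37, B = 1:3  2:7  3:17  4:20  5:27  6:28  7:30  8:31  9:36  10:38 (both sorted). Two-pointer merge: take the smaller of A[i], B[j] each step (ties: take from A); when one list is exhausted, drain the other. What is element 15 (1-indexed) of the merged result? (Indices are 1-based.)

i=1 j=1: A[i]=23>B[j]=3 take 3, j++
i=1 j=2: A[i]=23>B[j]=7 take 7, j++
i=1 j=3: A[i]=23>B[j]=17 take 17, j++
i=1 j=4: A[i]=23>B[j]=20 take 20, j++
i=1 j=5: A[i]=23<=B[j]=27 take 23, i++
i=2 j=5: A[i]=26<=B[j]=27 take 26, i++
i=3 j=5: A[i]=33>B[j]=27 take 27, j++
i=3 j=6: A[i]=33>B[j]=28 take 28, j++
i=3 j=7: A[i]=33>B[j]=30 take 30, j++
i=3 j=8: A[i]=33>B[j]=31 take 31, j++
i=3 j=9: A[i]=33<=B[j]=36 take 33, i++
i=4 j=9: A[i]=36<=B[j]=36 take 36, i++
i=5 j=9: A[i]=37>B[j]=36 take 36, j++
i=5 j=10: A[i]=37<=B[j]=38 take 37, i++
i=6 j=10: A done, take B[j]=38, j++

merged[15] = 38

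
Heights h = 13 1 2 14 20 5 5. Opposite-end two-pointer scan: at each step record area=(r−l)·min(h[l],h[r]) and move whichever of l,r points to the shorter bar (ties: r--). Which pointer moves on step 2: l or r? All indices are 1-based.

r

[1,7] min(13,5)*6=30 best=30 * → r--
[1,6] min(13,5)*5=25 best=30 → r--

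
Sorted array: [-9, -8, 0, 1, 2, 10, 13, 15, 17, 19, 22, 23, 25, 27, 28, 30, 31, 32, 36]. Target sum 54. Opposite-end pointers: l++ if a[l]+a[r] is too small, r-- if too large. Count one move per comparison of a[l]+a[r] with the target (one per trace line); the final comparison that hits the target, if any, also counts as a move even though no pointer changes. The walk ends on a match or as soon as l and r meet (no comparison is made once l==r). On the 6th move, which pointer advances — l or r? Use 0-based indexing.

[0,18] -9+36=27 <54 → l++
[1,18] -8+36=28 <54 → l++
[2,18] 0+36=36 <54 → l++
[3,18] 1+36=37 <54 → l++
[4,18] 2+36=38 <54 → l++
[5,18] 10+36=46 <54 → l++

l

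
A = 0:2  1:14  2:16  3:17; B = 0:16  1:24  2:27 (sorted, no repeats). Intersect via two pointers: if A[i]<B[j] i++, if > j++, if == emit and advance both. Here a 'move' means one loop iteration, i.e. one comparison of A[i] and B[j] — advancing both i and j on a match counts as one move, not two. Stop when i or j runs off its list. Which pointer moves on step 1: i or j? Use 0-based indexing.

i=0 j=0: 2<16, i++

i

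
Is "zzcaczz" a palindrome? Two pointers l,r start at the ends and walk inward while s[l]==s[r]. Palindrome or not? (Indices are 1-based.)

[1,7] 'z'=='z' → l++,r--
[2,6] 'z'=='z' → l++,r--
[3,5] 'c'=='c' → l++,r--

palindrome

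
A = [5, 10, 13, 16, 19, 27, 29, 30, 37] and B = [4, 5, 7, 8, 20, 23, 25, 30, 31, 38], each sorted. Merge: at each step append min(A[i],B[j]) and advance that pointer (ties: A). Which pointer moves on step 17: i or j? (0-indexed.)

j

[i=0,j=0] A[i]=5>B[j]=4 take 4 → j++
[i=0,j=1] A[i]=5<=B[j]=5 take 5 → i++
[i=1,j=1] A[i]=10>B[j]=5 take 5 → j++
[i=1,j=2] A[i]=10>B[j]=7 take 7 → j++
[i=1,j=3] A[i]=10>B[j]=8 take 8 → j++
[i=1,j=4] A[i]=10<=B[j]=20 take 10 → i++
[i=2,j=4] A[i]=13<=B[j]=20 take 13 → i++
[i=3,j=4] A[i]=16<=B[j]=20 take 16 → i++
[i=4,j=4] A[i]=19<=B[j]=20 take 19 → i++
[i=5,j=4] A[i]=27>B[j]=20 take 20 → j++
[i=5,j=5] A[i]=27>B[j]=23 take 23 → j++
[i=5,j=6] A[i]=27>B[j]=25 take 25 → j++
[i=5,j=7] A[i]=27<=B[j]=30 take 27 → i++
[i=6,j=7] A[i]=29<=B[j]=30 take 29 → i++
[i=7,j=7] A[i]=30<=B[j]=30 take 30 → i++
[i=8,j=7] A[i]=37>B[j]=30 take 30 → j++
[i=8,j=8] A[i]=37>B[j]=31 take 31 → j++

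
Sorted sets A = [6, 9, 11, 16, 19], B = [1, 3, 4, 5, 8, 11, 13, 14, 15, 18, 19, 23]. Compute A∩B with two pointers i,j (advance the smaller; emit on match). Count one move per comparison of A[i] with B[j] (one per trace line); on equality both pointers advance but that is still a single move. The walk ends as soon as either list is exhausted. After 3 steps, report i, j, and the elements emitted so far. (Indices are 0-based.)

i=0, j=3, emitted=[]

[i=0,j=0] 6>1 → j++
[i=0,j=1] 6>3 → j++
[i=0,j=2] 6>4 → j++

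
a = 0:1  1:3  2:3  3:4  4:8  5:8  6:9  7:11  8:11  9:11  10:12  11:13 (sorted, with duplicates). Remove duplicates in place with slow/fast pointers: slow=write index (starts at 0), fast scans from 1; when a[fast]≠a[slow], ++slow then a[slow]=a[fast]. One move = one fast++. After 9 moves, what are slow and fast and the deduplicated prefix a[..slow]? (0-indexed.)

slow=0 fast=1: a[fast]=3≠a[slow]=1 write a[1]=3, slow++,fast++
slow=1 fast=2: a[fast]=3=a[slow] dup, fast++
slow=1 fast=3: a[fast]=4≠a[slow]=3 write a[2]=4, slow++,fast++
slow=2 fast=4: a[fast]=8≠a[slow]=4 write a[3]=8, slow++,fast++
slow=3 fast=5: a[fast]=8=a[slow] dup, fast++
slow=3 fast=6: a[fast]=9≠a[slow]=8 write a[4]=9, slow++,fast++
slow=4 fast=7: a[fast]=11≠a[slow]=9 write a[5]=11, slow++,fast++
slow=5 fast=8: a[fast]=11=a[slow] dup, fast++
slow=5 fast=9: a[fast]=11=a[slow] dup, fast++

slow=5, fast=10, prefix=[1, 3, 4, 8, 9, 11]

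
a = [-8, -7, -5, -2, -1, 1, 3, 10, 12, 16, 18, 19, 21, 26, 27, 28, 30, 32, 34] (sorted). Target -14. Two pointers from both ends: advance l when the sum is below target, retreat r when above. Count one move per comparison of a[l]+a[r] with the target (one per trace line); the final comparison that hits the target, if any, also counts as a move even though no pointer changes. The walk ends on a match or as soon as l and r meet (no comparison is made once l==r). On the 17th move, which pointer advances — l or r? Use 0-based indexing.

r

[0,18] -8+34=26 >-14 → r--
[0,17] -8+32=24 >-14 → r--
[0,16] -8+30=22 >-14 → r--
[0,15] -8+28=20 >-14 → r--
[0,14] -8+27=19 >-14 → r--
[0,13] -8+26=18 >-14 → r--
[0,12] -8+21=13 >-14 → r--
[0,11] -8+19=11 >-14 → r--
[0,10] -8+18=10 >-14 → r--
[0,9] -8+16=8 >-14 → r--
[0,8] -8+12=4 >-14 → r--
[0,7] -8+10=2 >-14 → r--
[0,6] -8+3=-5 >-14 → r--
[0,5] -8+1=-7 >-14 → r--
[0,4] -8+-1=-9 >-14 → r--
[0,3] -8+-2=-10 >-14 → r--
[0,2] -8+-5=-13 >-14 → r--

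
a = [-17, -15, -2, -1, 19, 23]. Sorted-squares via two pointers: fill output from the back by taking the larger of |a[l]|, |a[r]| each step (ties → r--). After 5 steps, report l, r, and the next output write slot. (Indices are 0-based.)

[0,5] |-17|<=|23| out[5]=529 → r--
[0,4] |-17|<=|19| out[4]=361 → r--
[0,3] |-17|>|-1| out[3]=289 → l++
[1,3] |-15|>|-1| out[2]=225 → l++
[2,3] |-2|>|-1| out[1]=4 → l++

l=3, r=3, next write slot=0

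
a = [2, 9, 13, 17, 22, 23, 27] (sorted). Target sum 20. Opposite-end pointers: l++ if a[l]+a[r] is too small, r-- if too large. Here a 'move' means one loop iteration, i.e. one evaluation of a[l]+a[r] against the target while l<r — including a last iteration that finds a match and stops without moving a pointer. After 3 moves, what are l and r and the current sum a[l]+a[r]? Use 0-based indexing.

l=0, r=3, sum=19

[0,6] 2+27=29 >20 → r--
[0,5] 2+23=25 >20 → r--
[0,4] 2+22=24 >20 → r--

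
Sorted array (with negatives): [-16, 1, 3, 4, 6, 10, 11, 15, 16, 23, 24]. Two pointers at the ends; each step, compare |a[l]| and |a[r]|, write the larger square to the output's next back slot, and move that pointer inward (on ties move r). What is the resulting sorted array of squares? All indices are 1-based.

[1, 9, 16, 36, 100, 121, 225, 256, 256, 529, 576]

[1,11] |-16|<=|24| out[11]=576 → r--
[1,10] |-16|<=|23| out[10]=529 → r--
[1,9] |-16|<=|16| out[9]=256 → r--
[1,8] |-16|>|15| out[8]=256 → l++
[2,8] |1|<=|15| out[7]=225 → r--
[2,7] |1|<=|11| out[6]=121 → r--
[2,6] |1|<=|10| out[5]=100 → r--
[2,5] |1|<=|6| out[4]=36 → r--
[2,4] |1|<=|4| out[3]=16 → r--
[2,3] |1|<=|3| out[2]=9 → r--
[2,2] |1|<=|1| out[1]=1 → r--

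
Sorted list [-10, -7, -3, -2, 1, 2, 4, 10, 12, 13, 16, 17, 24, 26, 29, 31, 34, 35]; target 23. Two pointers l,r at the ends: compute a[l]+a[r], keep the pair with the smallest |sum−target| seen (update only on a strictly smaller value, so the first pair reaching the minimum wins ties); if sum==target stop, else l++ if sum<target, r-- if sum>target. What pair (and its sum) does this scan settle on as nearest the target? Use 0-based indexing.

pair (-3, 26) with sum 23 (|Δ|=0)

l=0 r=17: -10+35=25 d=2 *, r--
l=0 r=16: -10+34=24 d=1 *, r--
l=0 r=15: -10+31=21 d=2, l++
l=1 r=15: -7+31=24 d=1, r--
l=1 r=14: -7+29=22 d=1, l++
l=2 r=14: -3+29=26 d=3, r--
l=2 r=13: -3+26=23 d=0 *, stop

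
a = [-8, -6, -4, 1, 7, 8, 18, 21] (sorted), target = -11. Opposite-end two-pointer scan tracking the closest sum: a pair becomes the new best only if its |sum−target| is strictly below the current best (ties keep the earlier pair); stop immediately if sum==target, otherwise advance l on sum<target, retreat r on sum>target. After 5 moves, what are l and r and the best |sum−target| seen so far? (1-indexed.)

l=1, r=3, best |Δ|=4

l=1 r=8: -8+21=13 d=24 *, r--
l=1 r=7: -8+18=10 d=21 *, r--
l=1 r=6: -8+8=0 d=11 *, r--
l=1 r=5: -8+7=-1 d=10 *, r--
l=1 r=4: -8+1=-7 d=4 *, r--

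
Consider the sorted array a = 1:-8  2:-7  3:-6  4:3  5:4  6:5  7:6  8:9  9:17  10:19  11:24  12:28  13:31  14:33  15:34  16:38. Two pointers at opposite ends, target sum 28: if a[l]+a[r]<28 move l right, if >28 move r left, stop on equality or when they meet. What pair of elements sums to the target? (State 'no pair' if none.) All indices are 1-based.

l=1 r=16: -8+38=30 >28, r--
l=1 r=15: -8+34=26 <28, l++
l=2 r=15: -7+34=27 <28, l++
l=3 r=15: -6+34=28, found

(-6, 34)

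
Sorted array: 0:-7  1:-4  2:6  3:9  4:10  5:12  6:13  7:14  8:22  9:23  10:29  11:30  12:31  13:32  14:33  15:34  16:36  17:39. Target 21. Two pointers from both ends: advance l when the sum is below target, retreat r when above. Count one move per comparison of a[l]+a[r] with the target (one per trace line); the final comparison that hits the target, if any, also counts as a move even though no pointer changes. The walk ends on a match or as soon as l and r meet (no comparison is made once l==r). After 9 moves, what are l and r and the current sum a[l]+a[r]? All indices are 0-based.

l=1, r=9, sum=19

l=0 r=17: -7+39=32 >21, r--
l=0 r=16: -7+36=29 >21, r--
l=0 r=15: -7+34=27 >21, r--
l=0 r=14: -7+33=26 >21, r--
l=0 r=13: -7+32=25 >21, r--
l=0 r=12: -7+31=24 >21, r--
l=0 r=11: -7+30=23 >21, r--
l=0 r=10: -7+29=22 >21, r--
l=0 r=9: -7+23=16 <21, l++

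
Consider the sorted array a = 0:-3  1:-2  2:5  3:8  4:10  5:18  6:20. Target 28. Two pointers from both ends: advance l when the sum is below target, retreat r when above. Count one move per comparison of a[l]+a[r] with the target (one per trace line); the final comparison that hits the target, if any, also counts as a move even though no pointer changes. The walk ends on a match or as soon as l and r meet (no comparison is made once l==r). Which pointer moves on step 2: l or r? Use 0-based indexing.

[0,6] -3+20=17 <28 → l++
[1,6] -2+20=18 <28 → l++

l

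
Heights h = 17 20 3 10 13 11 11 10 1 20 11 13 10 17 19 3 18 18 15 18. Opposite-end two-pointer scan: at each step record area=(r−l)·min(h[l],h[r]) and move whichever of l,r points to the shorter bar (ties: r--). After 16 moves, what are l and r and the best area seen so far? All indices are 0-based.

l=1, r=4, best area=324

l=0 r=19: min(17,18)*19=323 best=323 *, l++
l=1 r=19: min(20,18)*18=324 best=324 *, r--
l=1 r=18: min(20,15)*17=255 best=324, r--
l=1 r=17: min(20,18)*16=288 best=324, r--
l=1 r=16: min(20,18)*15=270 best=324, r--
l=1 r=15: min(20,3)*14=42 best=324, r--
l=1 r=14: min(20,19)*13=247 best=324, r--
l=1 r=13: min(20,17)*12=204 best=324, r--
l=1 r=12: min(20,10)*11=110 best=324, r--
l=1 r=11: min(20,13)*10=130 best=324, r--
l=1 r=10: min(20,11)*9=99 best=324, r--
l=1 r=9: min(20,20)*8=160 best=324, r--
l=1 r=8: min(20,1)*7=7 best=324, r--
l=1 r=7: min(20,10)*6=60 best=324, r--
l=1 r=6: min(20,11)*5=55 best=324, r--
l=1 r=5: min(20,11)*4=44 best=324, r--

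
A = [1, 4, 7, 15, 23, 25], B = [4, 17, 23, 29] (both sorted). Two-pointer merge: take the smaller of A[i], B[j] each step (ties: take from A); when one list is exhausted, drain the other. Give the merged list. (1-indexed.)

i=1 j=1: A[i]=1<=B[j]=4 take 1, i++
i=2 j=1: A[i]=4<=B[j]=4 take 4, i++
i=3 j=1: A[i]=7>B[j]=4 take 4, j++
i=3 j=2: A[i]=7<=B[j]=17 take 7, i++
i=4 j=2: A[i]=15<=B[j]=17 take 15, i++
i=5 j=2: A[i]=23>B[j]=17 take 17, j++
i=5 j=3: A[i]=23<=B[j]=23 take 23, i++
i=6 j=3: A[i]=25>B[j]=23 take 23, j++
i=6 j=4: A[i]=25<=B[j]=29 take 25, i++
i=7 j=4: A done, take B[j]=29, j++

[1, 4, 4, 7, 15, 17, 23, 23, 25, 29]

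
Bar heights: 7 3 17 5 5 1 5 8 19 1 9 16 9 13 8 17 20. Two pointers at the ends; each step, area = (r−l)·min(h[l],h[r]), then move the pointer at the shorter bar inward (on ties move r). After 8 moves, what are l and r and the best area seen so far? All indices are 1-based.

[1,17] min(7,20)*16=112 best=112 * → l++
[2,17] min(3,20)*15=45 best=112 → l++
[3,17] min(17,20)*14=238 best=238 * → l++
[4,17] min(5,20)*13=65 best=238 → l++
[5,17] min(5,20)*12=60 best=238 → l++
[6,17] min(1,20)*11=11 best=238 → l++
[7,17] min(5,20)*10=50 best=238 → l++
[8,17] min(8,20)*9=72 best=238 → l++

l=9, r=17, best area=238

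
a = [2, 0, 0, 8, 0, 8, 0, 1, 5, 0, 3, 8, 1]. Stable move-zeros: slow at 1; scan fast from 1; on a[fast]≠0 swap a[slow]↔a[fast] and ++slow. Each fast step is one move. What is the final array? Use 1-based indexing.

[2, 8, 8, 1, 5, 3, 8, 1, 0, 0, 0, 0, 0]

(s=1,f=1) a[fast]=2≠0 swap→a[1]=2 → slow++,fast++
(s=2,f=2) a[fast]=0 → fast++
(s=2,f=3) a[fast]=0 → fast++
(s=2,f=4) a[fast]=8≠0 swap→a[2]=8 → slow++,fast++
(s=3,f=5) a[fast]=0 → fast++
(s=3,f=6) a[fast]=8≠0 swap→a[3]=8 → slow++,fast++
(s=4,f=7) a[fast]=0 → fast++
(s=4,f=8) a[fast]=1≠0 swap→a[4]=1 → slow++,fast++
(s=5,f=9) a[fast]=5≠0 swap→a[5]=5 → slow++,fast++
(s=6,f=10) a[fast]=0 → fast++
(s=6,f=11) a[fast]=3≠0 swap→a[6]=3 → slow++,fast++
(s=7,f=12) a[fast]=8≠0 swap→a[7]=8 → slow++,fast++
(s=8,f=13) a[fast]=1≠0 swap→a[8]=1 → slow++,fast++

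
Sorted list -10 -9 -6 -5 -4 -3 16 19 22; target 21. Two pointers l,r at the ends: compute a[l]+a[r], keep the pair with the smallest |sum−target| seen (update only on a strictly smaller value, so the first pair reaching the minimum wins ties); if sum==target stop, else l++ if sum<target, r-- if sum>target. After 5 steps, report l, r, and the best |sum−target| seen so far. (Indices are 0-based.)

l=5, r=8, best |Δ|=3

[0,8] -10+22=12 d=9 * → l++
[1,8] -9+22=13 d=8 * → l++
[2,8] -6+22=16 d=5 * → l++
[3,8] -5+22=17 d=4 * → l++
[4,8] -4+22=18 d=3 * → l++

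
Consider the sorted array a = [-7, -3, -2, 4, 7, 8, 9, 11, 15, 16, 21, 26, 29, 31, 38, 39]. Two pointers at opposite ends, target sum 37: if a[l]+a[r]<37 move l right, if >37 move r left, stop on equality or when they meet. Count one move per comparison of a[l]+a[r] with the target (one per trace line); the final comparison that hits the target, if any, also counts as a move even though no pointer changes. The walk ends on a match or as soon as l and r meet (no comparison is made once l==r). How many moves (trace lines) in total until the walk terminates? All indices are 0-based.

l=0 r=15: -7+39=32 <37, l++
l=1 r=15: -3+39=36 <37, l++
l=2 r=15: -2+39=37, found

3 moves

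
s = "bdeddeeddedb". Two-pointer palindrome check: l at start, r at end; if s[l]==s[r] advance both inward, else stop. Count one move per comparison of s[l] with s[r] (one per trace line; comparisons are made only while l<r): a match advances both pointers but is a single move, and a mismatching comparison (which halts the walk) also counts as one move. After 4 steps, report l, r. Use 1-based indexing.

[1,12] 'b'=='b' → l++,r--
[2,11] 'd'=='d' → l++,r--
[3,10] 'e'=='e' → l++,r--
[4,9] 'd'=='d' → l++,r--

l=5, r=8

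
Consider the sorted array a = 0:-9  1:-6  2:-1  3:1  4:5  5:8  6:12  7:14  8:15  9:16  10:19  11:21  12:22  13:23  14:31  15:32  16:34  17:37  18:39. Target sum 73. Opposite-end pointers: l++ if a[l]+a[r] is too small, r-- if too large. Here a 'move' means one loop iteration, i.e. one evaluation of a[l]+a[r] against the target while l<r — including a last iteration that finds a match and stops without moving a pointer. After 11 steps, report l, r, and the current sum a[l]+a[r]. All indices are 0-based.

l=11, r=18, sum=60

[0,18] -9+39=30 <73 → l++
[1,18] -6+39=33 <73 → l++
[2,18] -1+39=38 <73 → l++
[3,18] 1+39=40 <73 → l++
[4,18] 5+39=44 <73 → l++
[5,18] 8+39=47 <73 → l++
[6,18] 12+39=51 <73 → l++
[7,18] 14+39=53 <73 → l++
[8,18] 15+39=54 <73 → l++
[9,18] 16+39=55 <73 → l++
[10,18] 19+39=58 <73 → l++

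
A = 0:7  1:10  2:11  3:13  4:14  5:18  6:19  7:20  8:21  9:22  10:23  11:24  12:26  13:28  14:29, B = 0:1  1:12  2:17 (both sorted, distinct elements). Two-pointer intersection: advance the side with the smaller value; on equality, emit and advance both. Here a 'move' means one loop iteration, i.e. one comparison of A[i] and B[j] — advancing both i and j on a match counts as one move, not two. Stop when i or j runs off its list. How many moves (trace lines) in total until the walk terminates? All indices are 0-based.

[i=0,j=0] 7>1 → j++
[i=0,j=1] 7<12 → i++
[i=1,j=1] 10<12 → i++
[i=2,j=1] 11<12 → i++
[i=3,j=1] 13>12 → j++
[i=3,j=2] 13<17 → i++
[i=4,j=2] 14<17 → i++
[i=5,j=2] 18>17 → j++

8 moves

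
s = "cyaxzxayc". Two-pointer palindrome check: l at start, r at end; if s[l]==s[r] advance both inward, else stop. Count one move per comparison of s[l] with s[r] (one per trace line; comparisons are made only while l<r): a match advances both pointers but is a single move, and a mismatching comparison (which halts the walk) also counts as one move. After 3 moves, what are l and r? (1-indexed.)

l=1 r=9: 'c'=='c', l++,r--
l=2 r=8: 'y'=='y', l++,r--
l=3 r=7: 'a'=='a', l++,r--

l=4, r=6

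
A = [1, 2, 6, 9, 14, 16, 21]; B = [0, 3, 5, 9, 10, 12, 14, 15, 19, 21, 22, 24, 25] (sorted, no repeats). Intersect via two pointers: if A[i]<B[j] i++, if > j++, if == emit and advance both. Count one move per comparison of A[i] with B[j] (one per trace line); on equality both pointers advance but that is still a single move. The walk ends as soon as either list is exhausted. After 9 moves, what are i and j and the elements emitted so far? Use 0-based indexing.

i=4, j=6, emitted=[9]

[i=0,j=0] 1>0 → j++
[i=0,j=1] 1<3 → i++
[i=1,j=1] 2<3 → i++
[i=2,j=1] 6>3 → j++
[i=2,j=2] 6>5 → j++
[i=2,j=3] 6<9 → i++
[i=3,j=3] 9==9 emit → i++,j++
[i=4,j=4] 14>10 → j++
[i=4,j=5] 14>12 → j++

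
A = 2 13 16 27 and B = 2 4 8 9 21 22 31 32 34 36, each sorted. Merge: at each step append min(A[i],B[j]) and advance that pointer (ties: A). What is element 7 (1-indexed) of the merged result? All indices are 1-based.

i=1 j=1: A[i]=2<=B[j]=2 take 2, i++
i=2 j=1: A[i]=13>B[j]=2 take 2, j++
i=2 j=2: A[i]=13>B[j]=4 take 4, j++
i=2 j=3: A[i]=13>B[j]=8 take 8, j++
i=2 j=4: A[i]=13>B[j]=9 take 9, j++
i=2 j=5: A[i]=13<=B[j]=21 take 13, i++
i=3 j=5: A[i]=16<=B[j]=21 take 16, i++
i=4 j=5: A[i]=27>B[j]=21 take 21, j++
i=4 j=6: A[i]=27>B[j]=22 take 22, j++
i=4 j=7: A[i]=27<=B[j]=31 take 27, i++
i=5 j=7: A done, take B[j]=31, j++
i=5 j=8: A done, take B[j]=32, j++
i=5 j=9: A done, take B[j]=34, j++
i=5 j=10: A done, take B[j]=36, j++

merged[7] = 16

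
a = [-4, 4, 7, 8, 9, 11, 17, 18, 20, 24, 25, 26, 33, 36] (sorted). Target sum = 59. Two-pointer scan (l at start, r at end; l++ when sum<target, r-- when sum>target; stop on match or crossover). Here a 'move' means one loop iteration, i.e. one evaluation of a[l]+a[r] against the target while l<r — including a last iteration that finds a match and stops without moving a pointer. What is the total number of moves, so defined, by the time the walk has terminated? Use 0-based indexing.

[0,13] -4+36=32 <59 → l++
[1,13] 4+36=40 <59 → l++
[2,13] 7+36=43 <59 → l++
[3,13] 8+36=44 <59 → l++
[4,13] 9+36=45 <59 → l++
[5,13] 11+36=47 <59 → l++
[6,13] 17+36=53 <59 → l++
[7,13] 18+36=54 <59 → l++
[8,13] 20+36=56 <59 → l++
[9,13] 24+36=60 >59 → r--
[9,12] 24+33=57 <59 → l++
[10,12] 25+33=58 <59 → l++
[11,12] 26+33=59 → found

13 moves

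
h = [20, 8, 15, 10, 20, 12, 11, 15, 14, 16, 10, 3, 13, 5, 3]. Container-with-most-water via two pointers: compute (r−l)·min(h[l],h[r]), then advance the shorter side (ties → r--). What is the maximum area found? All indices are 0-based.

max area = 156

[0,14] min(20,3)*14=42 best=42 * → r--
[0,13] min(20,5)*13=65 best=65 * → r--
[0,12] min(20,13)*12=156 best=156 * → r--
[0,11] min(20,3)*11=33 best=156 → r--
[0,10] min(20,10)*10=100 best=156 → r--
[0,9] min(20,16)*9=144 best=156 → r--
[0,8] min(20,14)*8=112 best=156 → r--
[0,7] min(20,15)*7=105 best=156 → r--
[0,6] min(20,11)*6=66 best=156 → r--
[0,5] min(20,12)*5=60 best=156 → r--
[0,4] min(20,20)*4=80 best=156 → r--
[0,3] min(20,10)*3=30 best=156 → r--
[0,2] min(20,15)*2=30 best=156 → r--
[0,1] min(20,8)*1=8 best=156 → r--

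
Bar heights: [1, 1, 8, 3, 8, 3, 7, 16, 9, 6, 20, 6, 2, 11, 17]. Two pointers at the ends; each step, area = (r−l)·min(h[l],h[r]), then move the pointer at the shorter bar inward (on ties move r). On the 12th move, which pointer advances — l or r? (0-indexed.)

r

[0,14] min(1,17)*14=14 best=14 * → l++
[1,14] min(1,17)*13=13 best=14 → l++
[2,14] min(8,17)*12=96 best=96 * → l++
[3,14] min(3,17)*11=33 best=96 → l++
[4,14] min(8,17)*10=80 best=96 → l++
[5,14] min(3,17)*9=27 best=96 → l++
[6,14] min(7,17)*8=56 best=96 → l++
[7,14] min(16,17)*7=112 best=112 * → l++
[8,14] min(9,17)*6=54 best=112 → l++
[9,14] min(6,17)*5=30 best=112 → l++
[10,14] min(20,17)*4=68 best=112 → r--
[10,13] min(20,11)*3=33 best=112 → r--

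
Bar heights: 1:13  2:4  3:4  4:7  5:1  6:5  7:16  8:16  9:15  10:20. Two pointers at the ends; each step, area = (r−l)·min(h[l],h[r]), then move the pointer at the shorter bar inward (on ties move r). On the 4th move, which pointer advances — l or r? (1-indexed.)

[1,10] min(13,20)*9=117 best=117 * → l++
[2,10] min(4,20)*8=32 best=117 → l++
[3,10] min(4,20)*7=28 best=117 → l++
[4,10] min(7,20)*6=42 best=117 → l++

l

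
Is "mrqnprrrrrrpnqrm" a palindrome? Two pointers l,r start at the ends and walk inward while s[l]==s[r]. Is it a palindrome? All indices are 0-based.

[0,15] 'm'=='m' → l++,r--
[1,14] 'r'=='r' → l++,r--
[2,13] 'q'=='q' → l++,r--
[3,12] 'n'=='n' → l++,r--
[4,11] 'p'=='p' → l++,r--
[5,10] 'r'=='r' → l++,r--
[6,9] 'r'=='r' → l++,r--
[7,8] 'r'=='r' → l++,r--

palindrome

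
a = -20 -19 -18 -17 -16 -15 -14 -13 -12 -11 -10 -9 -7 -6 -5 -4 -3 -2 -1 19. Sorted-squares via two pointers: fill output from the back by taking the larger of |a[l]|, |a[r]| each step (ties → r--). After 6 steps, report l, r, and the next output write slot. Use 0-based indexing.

l=5, r=18, next write slot=13

[0,19] |-20|>|19| out[19]=400 → l++
[1,19] |-19|<=|19| out[18]=361 → r--
[1,18] |-19|>|-1| out[17]=361 → l++
[2,18] |-18|>|-1| out[16]=324 → l++
[3,18] |-17|>|-1| out[15]=289 → l++
[4,18] |-16|>|-1| out[14]=256 → l++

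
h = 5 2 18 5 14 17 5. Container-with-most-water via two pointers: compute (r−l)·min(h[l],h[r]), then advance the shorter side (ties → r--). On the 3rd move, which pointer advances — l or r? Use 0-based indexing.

[0,6] min(5,5)*6=30 best=30 * → r--
[0,5] min(5,17)*5=25 best=30 → l++
[1,5] min(2,17)*4=8 best=30 → l++

l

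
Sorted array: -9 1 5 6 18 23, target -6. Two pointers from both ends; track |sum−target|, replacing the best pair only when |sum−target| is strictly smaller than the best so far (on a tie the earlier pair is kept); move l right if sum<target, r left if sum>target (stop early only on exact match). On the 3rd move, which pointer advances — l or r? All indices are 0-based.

r

[0,5] -9+23=14 d=20 * → r--
[0,4] -9+18=9 d=15 * → r--
[0,3] -9+6=-3 d=3 * → r--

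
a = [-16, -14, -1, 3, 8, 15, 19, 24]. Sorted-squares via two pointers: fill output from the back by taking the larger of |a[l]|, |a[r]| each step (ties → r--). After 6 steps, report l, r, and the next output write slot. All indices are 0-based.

l=2, r=3, next write slot=1

l=0 r=7: |-16|<=|24| out[7]=576, r--
l=0 r=6: |-16|<=|19| out[6]=361, r--
l=0 r=5: |-16|>|15| out[5]=256, l++
l=1 r=5: |-14|<=|15| out[4]=225, r--
l=1 r=4: |-14|>|8| out[3]=196, l++
l=2 r=4: |-1|<=|8| out[2]=64, r--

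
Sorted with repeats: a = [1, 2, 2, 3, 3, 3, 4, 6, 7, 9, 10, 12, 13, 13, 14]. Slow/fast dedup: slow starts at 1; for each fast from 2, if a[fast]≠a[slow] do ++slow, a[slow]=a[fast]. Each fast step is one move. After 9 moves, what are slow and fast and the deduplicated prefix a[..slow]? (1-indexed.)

slow=7, fast=11, prefix=[1, 2, 3, 4, 6, 7, 9]

(s=1,f=2) a[fast]=2≠a[slow]=1 write a[2]=2 → slow++,fast++
(s=2,f=3) a[fast]=2=a[slow] dup → fast++
(s=2,f=4) a[fast]=3≠a[slow]=2 write a[3]=3 → slow++,fast++
(s=3,f=5) a[fast]=3=a[slow] dup → fast++
(s=3,f=6) a[fast]=3=a[slow] dup → fast++
(s=3,f=7) a[fast]=4≠a[slow]=3 write a[4]=4 → slow++,fast++
(s=4,f=8) a[fast]=6≠a[slow]=4 write a[5]=6 → slow++,fast++
(s=5,f=9) a[fast]=7≠a[slow]=6 write a[6]=7 → slow++,fast++
(s=6,f=10) a[fast]=9≠a[slow]=7 write a[7]=9 → slow++,fast++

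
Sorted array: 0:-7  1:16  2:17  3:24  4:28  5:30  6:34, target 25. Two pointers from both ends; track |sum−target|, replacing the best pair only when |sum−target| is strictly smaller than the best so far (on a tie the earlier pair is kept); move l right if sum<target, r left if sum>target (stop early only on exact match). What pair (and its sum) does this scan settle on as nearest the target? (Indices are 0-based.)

l=0 r=6: -7+34=27 d=2 *, r--
l=0 r=5: -7+30=23 d=2, l++
l=1 r=5: 16+30=46 d=21, r--
l=1 r=4: 16+28=44 d=19, r--
l=1 r=3: 16+24=40 d=15, r--
l=1 r=2: 16+17=33 d=8, r--

pair (-7, 34) with sum 27 (|Δ|=2)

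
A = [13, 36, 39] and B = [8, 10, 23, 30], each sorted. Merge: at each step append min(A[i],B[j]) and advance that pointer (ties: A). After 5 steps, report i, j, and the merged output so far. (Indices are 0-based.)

i=1, j=4, merged so far=[8, 10, 13, 23, 30]

i=0 j=0: A[i]=13>B[j]=8 take 8, j++
i=0 j=1: A[i]=13>B[j]=10 take 10, j++
i=0 j=2: A[i]=13<=B[j]=23 take 13, i++
i=1 j=2: A[i]=36>B[j]=23 take 23, j++
i=1 j=3: A[i]=36>B[j]=30 take 30, j++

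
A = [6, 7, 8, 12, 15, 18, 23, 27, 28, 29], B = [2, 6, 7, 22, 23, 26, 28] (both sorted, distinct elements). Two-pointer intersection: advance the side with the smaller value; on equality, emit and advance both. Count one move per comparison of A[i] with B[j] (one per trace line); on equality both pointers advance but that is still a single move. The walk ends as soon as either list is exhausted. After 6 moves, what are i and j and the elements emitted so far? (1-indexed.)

i=6, j=4, emitted=[6, 7]

[i=1,j=1] 6>2 → j++
[i=1,j=2] 6==6 emit → i++,j++
[i=2,j=3] 7==7 emit → i++,j++
[i=3,j=4] 8<22 → i++
[i=4,j=4] 12<22 → i++
[i=5,j=4] 15<22 → i++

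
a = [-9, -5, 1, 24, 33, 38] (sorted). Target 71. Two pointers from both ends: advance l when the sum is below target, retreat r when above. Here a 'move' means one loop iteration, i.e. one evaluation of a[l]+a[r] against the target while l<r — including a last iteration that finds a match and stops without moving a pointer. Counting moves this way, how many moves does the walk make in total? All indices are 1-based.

5 moves

[1,6] -9+38=29 <71 → l++
[2,6] -5+38=33 <71 → l++
[3,6] 1+38=39 <71 → l++
[4,6] 24+38=62 <71 → l++
[5,6] 33+38=71 → found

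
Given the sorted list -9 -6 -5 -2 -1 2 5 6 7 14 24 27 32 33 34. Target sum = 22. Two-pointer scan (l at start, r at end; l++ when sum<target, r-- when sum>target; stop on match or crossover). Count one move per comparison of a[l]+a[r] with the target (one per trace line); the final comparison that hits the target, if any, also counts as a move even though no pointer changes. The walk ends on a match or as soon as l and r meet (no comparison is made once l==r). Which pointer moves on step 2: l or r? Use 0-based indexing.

[0,14] -9+34=25 >22 → r--
[0,13] -9+33=24 >22 → r--

r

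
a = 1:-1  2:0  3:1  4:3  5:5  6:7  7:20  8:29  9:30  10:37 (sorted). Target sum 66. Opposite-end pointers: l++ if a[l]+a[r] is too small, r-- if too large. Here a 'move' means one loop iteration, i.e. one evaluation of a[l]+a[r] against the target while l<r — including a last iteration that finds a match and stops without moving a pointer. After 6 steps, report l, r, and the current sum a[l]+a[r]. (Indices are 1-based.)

l=7, r=10, sum=57

[1,10] -1+37=36 <66 → l++
[2,10] 0+37=37 <66 → l++
[3,10] 1+37=38 <66 → l++
[4,10] 3+37=40 <66 → l++
[5,10] 5+37=42 <66 → l++
[6,10] 7+37=44 <66 → l++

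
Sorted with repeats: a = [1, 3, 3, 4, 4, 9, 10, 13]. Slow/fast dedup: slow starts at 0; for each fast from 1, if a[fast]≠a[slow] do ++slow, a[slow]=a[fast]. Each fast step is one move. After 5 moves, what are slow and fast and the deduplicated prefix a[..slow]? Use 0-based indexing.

slow=3, fast=6, prefix=[1, 3, 4, 9]

(s=0,f=1) a[fast]=3≠a[slow]=1 write a[1]=3 → slow++,fast++
(s=1,f=2) a[fast]=3=a[slow] dup → fast++
(s=1,f=3) a[fast]=4≠a[slow]=3 write a[2]=4 → slow++,fast++
(s=2,f=4) a[fast]=4=a[slow] dup → fast++
(s=2,f=5) a[fast]=9≠a[slow]=4 write a[3]=9 → slow++,fast++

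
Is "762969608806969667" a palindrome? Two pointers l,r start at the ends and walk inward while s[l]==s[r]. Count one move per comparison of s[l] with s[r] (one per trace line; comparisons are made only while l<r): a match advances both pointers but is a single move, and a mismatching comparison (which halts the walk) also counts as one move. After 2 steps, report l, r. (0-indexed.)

[0,17] '7'=='7' → l++,r--
[1,16] '6'=='6' → l++,r--

l=2, r=15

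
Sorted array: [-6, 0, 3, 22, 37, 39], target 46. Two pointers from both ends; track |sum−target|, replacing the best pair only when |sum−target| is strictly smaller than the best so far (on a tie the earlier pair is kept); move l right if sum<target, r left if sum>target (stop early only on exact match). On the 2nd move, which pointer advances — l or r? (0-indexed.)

[0,5] -6+39=33 d=13 * → l++
[1,5] 0+39=39 d=7 * → l++

l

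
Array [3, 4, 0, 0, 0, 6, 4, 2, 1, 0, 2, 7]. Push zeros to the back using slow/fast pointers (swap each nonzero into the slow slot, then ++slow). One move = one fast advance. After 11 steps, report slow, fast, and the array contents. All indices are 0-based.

slow=7, fast=11, a=[3, 4, 6, 4, 2, 1, 2, 0, 0, 0, 0, 7]

slow=0 fast=0: a[fast]=3≠0 swap→a[0]=3, slow++,fast++
slow=1 fast=1: a[fast]=4≠0 swap→a[1]=4, slow++,fast++
slow=2 fast=2: a[fast]=0, fast++
slow=2 fast=3: a[fast]=0, fast++
slow=2 fast=4: a[fast]=0, fast++
slow=2 fast=5: a[fast]=6≠0 swap→a[2]=6, slow++,fast++
slow=3 fast=6: a[fast]=4≠0 swap→a[3]=4, slow++,fast++
slow=4 fast=7: a[fast]=2≠0 swap→a[4]=2, slow++,fast++
slow=5 fast=8: a[fast]=1≠0 swap→a[5]=1, slow++,fast++
slow=6 fast=9: a[fast]=0, fast++
slow=6 fast=10: a[fast]=2≠0 swap→a[6]=2, slow++,fast++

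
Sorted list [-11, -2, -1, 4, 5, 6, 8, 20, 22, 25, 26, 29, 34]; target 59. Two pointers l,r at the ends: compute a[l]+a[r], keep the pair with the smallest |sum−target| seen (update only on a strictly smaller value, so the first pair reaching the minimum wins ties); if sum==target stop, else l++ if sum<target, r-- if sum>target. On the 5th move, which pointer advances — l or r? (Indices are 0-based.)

l=0 r=12: -11+34=23 d=36 *, l++
l=1 r=12: -2+34=32 d=27 *, l++
l=2 r=12: -1+34=33 d=26 *, l++
l=3 r=12: 4+34=38 d=21 *, l++
l=4 r=12: 5+34=39 d=20 *, l++

l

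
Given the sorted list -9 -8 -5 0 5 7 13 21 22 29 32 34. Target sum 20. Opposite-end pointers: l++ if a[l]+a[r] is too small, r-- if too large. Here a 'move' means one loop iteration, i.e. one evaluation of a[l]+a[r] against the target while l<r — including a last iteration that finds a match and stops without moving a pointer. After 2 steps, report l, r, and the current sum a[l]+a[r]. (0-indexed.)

l=0 r=11: -9+34=25 >20, r--
l=0 r=10: -9+32=23 >20, r--

l=0, r=9, sum=20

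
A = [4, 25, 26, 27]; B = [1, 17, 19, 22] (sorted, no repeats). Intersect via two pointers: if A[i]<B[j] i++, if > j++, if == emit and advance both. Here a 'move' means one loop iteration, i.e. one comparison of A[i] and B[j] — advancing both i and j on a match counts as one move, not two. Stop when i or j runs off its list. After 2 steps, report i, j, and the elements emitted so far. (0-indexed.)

i=0 j=0: 4>1, j++
i=0 j=1: 4<17, i++

i=1, j=1, emitted=[]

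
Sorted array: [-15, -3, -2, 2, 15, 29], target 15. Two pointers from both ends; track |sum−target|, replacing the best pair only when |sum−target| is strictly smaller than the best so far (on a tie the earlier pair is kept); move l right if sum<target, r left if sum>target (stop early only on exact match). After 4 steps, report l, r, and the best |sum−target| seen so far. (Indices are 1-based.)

l=4, r=5, best |Δ|=1

l=1 r=6: -15+29=14 d=1 *, l++
l=2 r=6: -3+29=26 d=11, r--
l=2 r=5: -3+15=12 d=3, l++
l=3 r=5: -2+15=13 d=2, l++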